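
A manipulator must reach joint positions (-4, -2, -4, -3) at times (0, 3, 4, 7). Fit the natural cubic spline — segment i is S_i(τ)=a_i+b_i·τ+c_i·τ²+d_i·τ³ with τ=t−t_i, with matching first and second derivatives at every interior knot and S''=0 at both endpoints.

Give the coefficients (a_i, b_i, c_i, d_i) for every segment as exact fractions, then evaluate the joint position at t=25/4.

Δ: Δ0=2/3, Δ1=-2, Δ2=1/3
row 1: diag=8, rhs=-16; c'=1/8, d'=-2
row 2: denom=8−1·1/8=63/8; d'=(14−1·-2)/(63/8)=128/63
back: M2=128/63
back: M1=-2−1/8·128/63=-142/63
M: M0=0, M1=-142/63, M2=128/63, M3=0
seg 0: a=-4, c=M0/2=0, d=(M1−M0)/(6·3)=-71/567, b=Δ0−h0·(2M0+M1)/6=113/63
seg 1: a=-2, c=M1/2=-71/63, d=(M2−M1)/(6·1)=5/7, b=Δ1−h1·(2M1+M2)/6=-100/63
seg 2: a=-4, c=M2/2=64/63, d=(M3−M2)/(6·3)=-64/567, b=Δ2−h2·(2M2+M3)/6=-107/63
t_q=25/4 → seg 2, τ=9/4; S=-4+-107/63·τ+64/63·τ²+-64/567·τ³=-111/28

  seg 0: a=-4 b=113/63 c=0 d=-71/567
  seg 1: a=-2 b=-100/63 c=-71/63 d=5/7
  seg 2: a=-4 b=-107/63 c=64/63 d=-64/567
S(25/4) = -111/28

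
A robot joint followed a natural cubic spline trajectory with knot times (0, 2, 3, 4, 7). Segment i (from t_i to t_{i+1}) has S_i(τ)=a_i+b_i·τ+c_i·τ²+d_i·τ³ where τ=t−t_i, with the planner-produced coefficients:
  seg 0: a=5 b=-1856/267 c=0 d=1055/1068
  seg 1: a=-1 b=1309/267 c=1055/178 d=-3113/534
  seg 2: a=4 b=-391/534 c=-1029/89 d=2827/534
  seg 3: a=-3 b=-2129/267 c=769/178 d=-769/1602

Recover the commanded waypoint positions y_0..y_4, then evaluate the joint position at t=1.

y_0 = S_0(0) = a_0 = 5
y_1 = S_1(0) = a_1 = -1
y_2 = S_2(0) = a_2 = 4
y_3 = S_3(0) = a_3 = -3
y_4 = S_3(3) = -1
t_q=1 is in segment 0 (τ=1); S_0(τ)=-343/356

y_0=5 y_1=-1 y_2=4 y_3=-3 y_4=-1
S(1) = -343/356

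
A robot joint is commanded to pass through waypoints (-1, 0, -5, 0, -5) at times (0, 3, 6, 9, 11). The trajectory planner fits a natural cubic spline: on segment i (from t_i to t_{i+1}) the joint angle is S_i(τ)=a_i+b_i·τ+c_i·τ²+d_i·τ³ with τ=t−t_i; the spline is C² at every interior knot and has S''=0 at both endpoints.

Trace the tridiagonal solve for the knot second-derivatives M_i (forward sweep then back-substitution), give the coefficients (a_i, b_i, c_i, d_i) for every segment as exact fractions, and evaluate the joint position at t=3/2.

Δ: Δ0=1/3, Δ1=-5/3, Δ2=5/3, Δ3=-5/2
row 1: diag=12, rhs=-12; c'=1/4, d'=-1
row 2: denom=12−3·1/4=45/4; d'=(20−3·-1)/(45/4)=92/45
row 3: denom=10−3·4/15=46/5; d'=(-25−3·92/45)/(46/5)=-467/138
back: M3=-467/138
back: M2=92/45−4/15·-467/138=610/207
back: M1=-1−1/4·610/207=-719/414
M: M0=0, M1=-719/414, M2=610/207, M3=-467/138, M4=0
seg 0: a=-1, c=M0/2=0, d=(M1−M0)/(6·3)=-719/7452, b=Δ0−h0·(2M0+M1)/6=995/828
seg 1: a=0, c=M1/2=-719/828, d=(M2−M1)/(6·3)=1939/7452, b=Δ1−h1·(2M1+M2)/6=-581/414
seg 2: a=-5, c=M2/2=305/207, d=(M3−M2)/(6·3)=-2621/7452, b=Δ2−h2·(2M2+M3)/6=341/828
seg 3: a=0, c=M3/2=-467/276, d=(M4−M3)/(6·2)=467/1656, b=Δ3−h3·(2M3+M4)/6=-101/414
t_q=3/2 → seg 0, τ=3/2; S=-1+995/828·τ+0·τ²+-719/7452·τ³=351/736

  seg 0: a=-1 b=995/828 c=0 d=-719/7452
  seg 1: a=0 b=-581/414 c=-719/828 d=1939/7452
  seg 2: a=-5 b=341/828 c=305/207 d=-2621/7452
  seg 3: a=0 b=-101/414 c=-467/276 d=467/1656
S(3/2) = 351/736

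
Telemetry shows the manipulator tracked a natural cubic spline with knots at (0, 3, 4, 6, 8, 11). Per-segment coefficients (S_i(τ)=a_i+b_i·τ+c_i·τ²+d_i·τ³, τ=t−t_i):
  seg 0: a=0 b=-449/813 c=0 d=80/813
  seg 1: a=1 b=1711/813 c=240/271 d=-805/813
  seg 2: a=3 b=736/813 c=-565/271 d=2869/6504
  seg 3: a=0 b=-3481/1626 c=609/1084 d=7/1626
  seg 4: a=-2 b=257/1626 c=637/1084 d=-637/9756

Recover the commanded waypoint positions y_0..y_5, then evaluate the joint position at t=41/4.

y_0 = S_0(0) = a_0 = 0
y_1 = S_1(0) = a_1 = 1
y_2 = S_2(0) = a_2 = 3
y_3 = S_3(0) = a_3 = 0
y_4 = S_4(0) = a_4 = -2
y_5 = S_4(3) = 2
t_q=41/4 is in segment 4 (τ=9/4); S_4(τ)=40711/69376

y_0=0 y_1=1 y_2=3 y_3=0 y_4=-2 y_5=2
S(41/4) = 40711/69376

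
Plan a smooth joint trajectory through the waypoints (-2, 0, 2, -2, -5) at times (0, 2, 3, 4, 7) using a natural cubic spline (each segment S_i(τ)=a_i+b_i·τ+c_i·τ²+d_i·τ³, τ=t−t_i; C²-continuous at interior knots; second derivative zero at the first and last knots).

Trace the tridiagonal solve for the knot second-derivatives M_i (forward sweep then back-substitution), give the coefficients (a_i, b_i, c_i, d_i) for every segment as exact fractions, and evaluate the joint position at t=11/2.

  seg 0: a=-2 b=7/89 c=0 d=41/178
  seg 1: a=0 b=253/89 c=123/89 d=-198/89
  seg 2: a=2 b=-95/89 c=-471/89 d=210/89
  seg 3: a=-2 b=-407/89 c=159/89 d=-53/267
S(11/2) = -3923/712

Δ: Δ0=1, Δ1=2, Δ2=-4, Δ3=-1
row 1: diag=6, rhs=6; c'=1/6, d'=1
row 2: denom=4−1·1/6=23/6; d'=(-36−1·1)/(23/6)=-222/23
row 3: denom=8−1·6/23=178/23; d'=(18−1·-222/23)/(178/23)=318/89
back: M3=318/89
back: M2=-222/23−6/23·318/89=-942/89
back: M1=1−1/6·-942/89=246/89
M: M0=0, M1=246/89, M2=-942/89, M3=318/89, M4=0
seg 0: a=-2, c=M0/2=0, d=(M1−M0)/(6·2)=41/178, b=Δ0−h0·(2M0+M1)/6=7/89
seg 1: a=0, c=M1/2=123/89, d=(M2−M1)/(6·1)=-198/89, b=Δ1−h1·(2M1+M2)/6=253/89
seg 2: a=2, c=M2/2=-471/89, d=(M3−M2)/(6·1)=210/89, b=Δ2−h2·(2M2+M3)/6=-95/89
seg 3: a=-2, c=M3/2=159/89, d=(M4−M3)/(6·3)=-53/267, b=Δ3−h3·(2M3+M4)/6=-407/89
t_q=11/2 → seg 3, τ=3/2; S=-2+-407/89·τ+159/89·τ²+-53/267·τ³=-3923/712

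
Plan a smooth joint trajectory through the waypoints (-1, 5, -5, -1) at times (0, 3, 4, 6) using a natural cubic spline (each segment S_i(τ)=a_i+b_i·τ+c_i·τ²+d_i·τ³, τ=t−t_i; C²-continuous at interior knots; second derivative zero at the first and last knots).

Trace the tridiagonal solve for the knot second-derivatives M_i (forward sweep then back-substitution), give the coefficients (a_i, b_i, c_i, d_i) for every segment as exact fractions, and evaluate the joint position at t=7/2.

Δ: Δ0=2, Δ1=-10, Δ2=2
row 1: diag=8, rhs=-72; c'=1/8, d'=-9
row 2: denom=6−1·1/8=47/8; d'=(72−1·-9)/(47/8)=648/47
back: M2=648/47
back: M1=-9−1/8·648/47=-504/47
M: M0=0, M1=-504/47, M2=648/47, M3=0
seg 0: a=-1, c=M0/2=0, d=(M1−M0)/(6·3)=-28/47, b=Δ0−h0·(2M0+M1)/6=346/47
seg 1: a=5, c=M1/2=-252/47, d=(M2−M1)/(6·1)=192/47, b=Δ1−h1·(2M1+M2)/6=-410/47
seg 2: a=-5, c=M2/2=324/47, d=(M3−M2)/(6·2)=-54/47, b=Δ2−h2·(2M2+M3)/6=-338/47
t_q=7/2 → seg 1, τ=1/2; S=5+-410/47·τ+-252/47·τ²+192/47·τ³=-9/47

  seg 0: a=-1 b=346/47 c=0 d=-28/47
  seg 1: a=5 b=-410/47 c=-252/47 d=192/47
  seg 2: a=-5 b=-338/47 c=324/47 d=-54/47
S(7/2) = -9/47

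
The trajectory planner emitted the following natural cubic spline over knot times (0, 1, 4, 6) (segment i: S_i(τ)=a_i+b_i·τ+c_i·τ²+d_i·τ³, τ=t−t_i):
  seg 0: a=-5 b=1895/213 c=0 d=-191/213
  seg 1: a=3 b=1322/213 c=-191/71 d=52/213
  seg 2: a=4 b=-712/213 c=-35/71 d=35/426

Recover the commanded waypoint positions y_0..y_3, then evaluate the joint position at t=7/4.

y_0 = S_0(0) = a_0 = -5
y_1 = S_1(0) = a_1 = 3
y_2 = S_2(0) = a_2 = 4
y_3 = S_2(2) = -4
t_q=7/4 is in segment 1 (τ=3/4); S_1(τ)=3547/568

y_0=-5 y_1=3 y_2=4 y_3=-4
S(7/4) = 3547/568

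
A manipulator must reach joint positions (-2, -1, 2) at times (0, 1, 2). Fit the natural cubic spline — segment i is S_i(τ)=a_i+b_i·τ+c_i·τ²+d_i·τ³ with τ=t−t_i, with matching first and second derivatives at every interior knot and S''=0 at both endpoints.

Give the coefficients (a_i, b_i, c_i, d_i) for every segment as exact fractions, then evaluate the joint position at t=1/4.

  seg 0: a=-2 b=1/2 c=0 d=1/2
  seg 1: a=-1 b=2 c=3/2 d=-1/2
S(1/4) = -239/128

Δ: Δ0=1, Δ1=3
row 1: diag=4, rhs=12; c'=1/4, d'=3
back: M1=3
M: M0=0, M1=3, M2=0
seg 0: a=-2, c=M0/2=0, d=(M1−M0)/(6·1)=1/2, b=Δ0−h0·(2M0+M1)/6=1/2
seg 1: a=-1, c=M1/2=3/2, d=(M2−M1)/(6·1)=-1/2, b=Δ1−h1·(2M1+M2)/6=2
t_q=1/4 → seg 0, τ=1/4; S=-2+1/2·τ+0·τ²+1/2·τ³=-239/128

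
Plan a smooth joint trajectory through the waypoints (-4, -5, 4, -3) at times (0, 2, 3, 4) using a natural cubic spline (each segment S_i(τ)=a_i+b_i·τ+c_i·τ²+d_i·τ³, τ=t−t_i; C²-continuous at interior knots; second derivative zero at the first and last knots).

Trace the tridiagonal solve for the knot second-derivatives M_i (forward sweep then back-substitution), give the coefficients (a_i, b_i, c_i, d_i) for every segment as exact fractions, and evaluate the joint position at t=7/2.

  seg 0: a=-4 b=-239/46 c=0 d=27/23
  seg 1: a=-5 b=409/46 c=162/23 d=-319/46
  seg 2: a=4 b=50/23 c=-633/46 d=211/46
S(7/2) = 817/368

Δ: Δ0=-1/2, Δ1=9, Δ2=-7
row 1: diag=6, rhs=57; c'=1/6, d'=19/2
row 2: denom=4−1·1/6=23/6; d'=(-96−1·19/2)/(23/6)=-633/23
back: M2=-633/23
back: M1=19/2−1/6·-633/23=324/23
M: M0=0, M1=324/23, M2=-633/23, M3=0
seg 0: a=-4, c=M0/2=0, d=(M1−M0)/(6·2)=27/23, b=Δ0−h0·(2M0+M1)/6=-239/46
seg 1: a=-5, c=M1/2=162/23, d=(M2−M1)/(6·1)=-319/46, b=Δ1−h1·(2M1+M2)/6=409/46
seg 2: a=4, c=M2/2=-633/46, d=(M3−M2)/(6·1)=211/46, b=Δ2−h2·(2M2+M3)/6=50/23
t_q=7/2 → seg 2, τ=1/2; S=4+50/23·τ+-633/46·τ²+211/46·τ³=817/368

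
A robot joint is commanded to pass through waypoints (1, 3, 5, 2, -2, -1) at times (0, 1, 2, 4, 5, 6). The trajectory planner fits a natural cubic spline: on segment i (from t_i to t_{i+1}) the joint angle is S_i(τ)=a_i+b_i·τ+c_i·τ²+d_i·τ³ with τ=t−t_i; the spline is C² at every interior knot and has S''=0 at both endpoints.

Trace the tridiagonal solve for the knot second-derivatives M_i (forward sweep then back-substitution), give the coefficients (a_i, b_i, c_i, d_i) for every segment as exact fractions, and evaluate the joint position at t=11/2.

  seg 0: a=1 b=1759/930 c=0 d=101/930
  seg 1: a=3 b=1031/465 c=101/310 d=-101/186
  seg 2: a=5 b=1153/930 c=-202/155 d=-1/30
  seg 3: a=2 b=-4067/930 c=-233/155 d=349/186
  seg 4: a=-2 b=-814/465 c=1279/310 d=-1279/930
S(11/2) = -4999/2480

Δ: Δ0=2, Δ1=2, Δ2=-3/2, Δ3=-4, Δ4=1
row 1: diag=4, rhs=0; c'=1/4, d'=0
row 2: denom=6−1·1/4=23/4; d'=(-21−1·0)/(23/4)=-84/23
row 3: denom=6−2·8/23=122/23; d'=(-15−2·-84/23)/(122/23)=-177/122
row 4: denom=4−1·23/122=465/122; d'=(30−1·-177/122)/(465/122)=1279/155
back: M4=1279/155
back: M3=-177/122−23/122·1279/155=-466/155
back: M2=-84/23−8/23·-466/155=-404/155
back: M1=0−1/4·-404/155=101/155
M: M0=0, M1=101/155, M2=-404/155, M3=-466/155, M4=1279/155, M5=0
seg 0: a=1, c=M0/2=0, d=(M1−M0)/(6·1)=101/930, b=Δ0−h0·(2M0+M1)/6=1759/930
seg 1: a=3, c=M1/2=101/310, d=(M2−M1)/(6·1)=-101/186, b=Δ1−h1·(2M1+M2)/6=1031/465
seg 2: a=5, c=M2/2=-202/155, d=(M3−M2)/(6·2)=-1/30, b=Δ2−h2·(2M2+M3)/6=1153/930
seg 3: a=2, c=M3/2=-233/155, d=(M4−M3)/(6·1)=349/186, b=Δ3−h3·(2M3+M4)/6=-4067/930
seg 4: a=-2, c=M4/2=1279/310, d=(M5−M4)/(6·1)=-1279/930, b=Δ4−h4·(2M4+M5)/6=-814/465
t_q=11/2 → seg 4, τ=1/2; S=-2+-814/465·τ+1279/310·τ²+-1279/930·τ³=-4999/2480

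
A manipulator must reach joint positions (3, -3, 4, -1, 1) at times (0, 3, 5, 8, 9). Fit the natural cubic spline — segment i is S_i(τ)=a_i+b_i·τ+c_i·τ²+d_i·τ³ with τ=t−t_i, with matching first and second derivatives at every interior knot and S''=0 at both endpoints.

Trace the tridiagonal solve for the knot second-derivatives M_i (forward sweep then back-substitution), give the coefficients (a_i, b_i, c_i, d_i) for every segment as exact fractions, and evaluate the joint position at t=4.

  seg 0: a=3 b=-5683/1356 c=0 d=2971/12204
  seg 1: a=-3 b=1615/678 c=2971/1356 d=-2213/2712
  seg 2: a=4 b=153/113 c=-917/339 d=1727/3051
  seg 3: a=-1 b=46/113 c=270/113 d=-90/113
S(4) = 2053/2712

Δ: Δ0=-2, Δ1=7/2, Δ2=-5/3, Δ3=2
row 1: diag=10, rhs=33; c'=1/5, d'=33/10
row 2: denom=10−2·1/5=48/5; d'=(-31−2·33/10)/(48/5)=-47/12
row 3: denom=8−3·5/16=113/16; d'=(22−3·-47/12)/(113/16)=540/113
back: M3=540/113
back: M2=-47/12−5/16·540/113=-1834/339
back: M1=33/10−1/5·-1834/339=2971/678
M: M0=0, M1=2971/678, M2=-1834/339, M3=540/113, M4=0
seg 0: a=3, c=M0/2=0, d=(M1−M0)/(6·3)=2971/12204, b=Δ0−h0·(2M0+M1)/6=-5683/1356
seg 1: a=-3, c=M1/2=2971/1356, d=(M2−M1)/(6·2)=-2213/2712, b=Δ1−h1·(2M1+M2)/6=1615/678
seg 2: a=4, c=M2/2=-917/339, d=(M3−M2)/(6·3)=1727/3051, b=Δ2−h2·(2M2+M3)/6=153/113
seg 3: a=-1, c=M3/2=270/113, d=(M4−M3)/(6·1)=-90/113, b=Δ3−h3·(2M3+M4)/6=46/113
t_q=4 → seg 1, τ=1; S=-3+1615/678·τ+2971/1356·τ²+-2213/2712·τ³=2053/2712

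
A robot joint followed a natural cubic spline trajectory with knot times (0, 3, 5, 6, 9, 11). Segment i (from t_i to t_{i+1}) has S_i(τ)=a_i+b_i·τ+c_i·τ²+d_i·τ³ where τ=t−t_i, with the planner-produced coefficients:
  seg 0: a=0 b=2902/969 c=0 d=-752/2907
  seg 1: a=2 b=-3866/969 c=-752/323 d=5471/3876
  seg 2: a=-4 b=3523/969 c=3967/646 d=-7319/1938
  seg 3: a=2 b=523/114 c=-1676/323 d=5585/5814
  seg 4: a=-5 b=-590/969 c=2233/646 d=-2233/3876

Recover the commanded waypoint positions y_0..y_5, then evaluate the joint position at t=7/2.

y_0 = S_0(0) = a_0 = 0
y_1 = S_1(0) = a_1 = 2
y_2 = S_2(0) = a_2 = -4
y_3 = S_3(0) = a_3 = 2
y_4 = S_4(0) = a_4 = -5
y_5 = S_4(2) = 3
t_q=7/2 is in segment 1 (τ=1/2); S_1(τ)=-4139/10336

y_0=0 y_1=2 y_2=-4 y_3=2 y_4=-5 y_5=3
S(7/2) = -4139/10336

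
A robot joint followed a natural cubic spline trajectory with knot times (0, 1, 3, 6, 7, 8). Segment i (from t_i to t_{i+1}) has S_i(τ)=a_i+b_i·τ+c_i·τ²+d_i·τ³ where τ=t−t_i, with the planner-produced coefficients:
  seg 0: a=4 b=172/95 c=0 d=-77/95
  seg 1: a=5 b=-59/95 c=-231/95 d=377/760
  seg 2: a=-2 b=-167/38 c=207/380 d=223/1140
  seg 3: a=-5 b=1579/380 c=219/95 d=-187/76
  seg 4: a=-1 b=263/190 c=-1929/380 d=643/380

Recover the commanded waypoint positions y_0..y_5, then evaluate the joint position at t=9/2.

y_0 = S_0(0) = a_0 = 4
y_1 = S_1(0) = a_1 = 5
y_2 = S_2(0) = a_2 = -2
y_3 = S_3(0) = a_3 = -5
y_4 = S_4(0) = a_4 = -1
y_5 = S_4(1) = -3
t_q=9/2 is in segment 2 (τ=3/2); S_2(τ)=-1073/160

y_0=4 y_1=5 y_2=-2 y_3=-5 y_4=-1 y_5=-3
S(9/2) = -1073/160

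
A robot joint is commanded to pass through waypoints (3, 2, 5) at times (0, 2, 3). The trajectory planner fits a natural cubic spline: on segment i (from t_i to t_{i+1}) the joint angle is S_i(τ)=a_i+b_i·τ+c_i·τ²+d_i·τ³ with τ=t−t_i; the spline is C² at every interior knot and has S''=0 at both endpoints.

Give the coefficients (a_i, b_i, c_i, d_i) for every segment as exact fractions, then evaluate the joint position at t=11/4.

Δ: Δ0=-1/2, Δ1=3
row 1: diag=6, rhs=21; c'=1/6, d'=7/2
back: M1=7/2
M: M0=0, M1=7/2, M2=0
seg 0: a=3, c=M0/2=0, d=(M1−M0)/(6·2)=7/24, b=Δ0−h0·(2M0+M1)/6=-5/3
seg 1: a=2, c=M1/2=7/4, d=(M2−M1)/(6·1)=-7/12, b=Δ1−h1·(2M1+M2)/6=11/6
t_q=11/4 → seg 1, τ=3/4; S=2+11/6·τ+7/4·τ²+-7/12·τ³=1053/256

  seg 0: a=3 b=-5/3 c=0 d=7/24
  seg 1: a=2 b=11/6 c=7/4 d=-7/12
S(11/4) = 1053/256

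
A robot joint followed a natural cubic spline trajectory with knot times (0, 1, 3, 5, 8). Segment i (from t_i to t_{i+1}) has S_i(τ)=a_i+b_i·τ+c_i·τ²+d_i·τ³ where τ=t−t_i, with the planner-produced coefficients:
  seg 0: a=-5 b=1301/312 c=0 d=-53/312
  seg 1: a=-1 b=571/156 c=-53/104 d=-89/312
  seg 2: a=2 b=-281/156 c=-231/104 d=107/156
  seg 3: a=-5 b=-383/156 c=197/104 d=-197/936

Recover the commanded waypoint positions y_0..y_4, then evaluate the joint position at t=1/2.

y_0=-5 y_1=-1 y_2=2 y_3=-5 y_4=-1
S(1/2) = -2443/832

y_0 = S_0(0) = a_0 = -5
y_1 = S_1(0) = a_1 = -1
y_2 = S_2(0) = a_2 = 2
y_3 = S_3(0) = a_3 = -5
y_4 = S_3(3) = -1
t_q=1/2 is in segment 0 (τ=1/2); S_0(τ)=-2443/832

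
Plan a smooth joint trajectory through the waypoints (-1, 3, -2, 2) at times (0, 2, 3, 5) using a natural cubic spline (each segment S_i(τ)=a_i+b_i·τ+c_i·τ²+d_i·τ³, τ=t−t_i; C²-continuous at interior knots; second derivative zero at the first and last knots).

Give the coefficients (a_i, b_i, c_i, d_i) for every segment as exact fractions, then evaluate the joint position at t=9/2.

Δ: Δ0=2, Δ1=-5, Δ2=2
row 1: diag=6, rhs=-42; c'=1/6, d'=-7
row 2: denom=6−1·1/6=35/6; d'=(42−1·-7)/(35/6)=42/5
back: M2=42/5
back: M1=-7−1/6·42/5=-42/5
M: M0=0, M1=-42/5, M2=42/5, M3=0
seg 0: a=-1, c=M0/2=0, d=(M1−M0)/(6·2)=-7/10, b=Δ0−h0·(2M0+M1)/6=24/5
seg 1: a=3, c=M1/2=-21/5, d=(M2−M1)/(6·1)=14/5, b=Δ1−h1·(2M1+M2)/6=-18/5
seg 2: a=-2, c=M2/2=21/5, d=(M3−M2)/(6·2)=-7/10, b=Δ2−h2·(2M2+M3)/6=-18/5
t_q=9/2 → seg 2, τ=3/2; S=-2+-18/5·τ+21/5·τ²+-7/10·τ³=-5/16

  seg 0: a=-1 b=24/5 c=0 d=-7/10
  seg 1: a=3 b=-18/5 c=-21/5 d=14/5
  seg 2: a=-2 b=-18/5 c=21/5 d=-7/10
S(9/2) = -5/16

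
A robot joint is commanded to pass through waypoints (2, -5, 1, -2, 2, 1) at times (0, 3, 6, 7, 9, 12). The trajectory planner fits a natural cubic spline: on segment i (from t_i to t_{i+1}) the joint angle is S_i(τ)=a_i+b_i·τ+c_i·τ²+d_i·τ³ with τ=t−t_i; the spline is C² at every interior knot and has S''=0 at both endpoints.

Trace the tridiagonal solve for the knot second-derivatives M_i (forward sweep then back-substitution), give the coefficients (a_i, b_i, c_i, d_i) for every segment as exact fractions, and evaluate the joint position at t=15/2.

  seg 0: a=2 b=-3299/792 c=0 d=1451/7128
  seg 1: a=-5 b=527/396 c=1451/792 d=-3823/7128
  seg 2: a=1 b=-1709/792 c=-593/198 d=155/72
  seg 3: a=-2 b=-223/132 c=2743/792 d=-641/792
  seg 4: a=2 b=971/396 c=-1103/792 d=1103/7128
S(15/2) = -4393/2112

Δ: Δ0=-7/3, Δ1=2, Δ2=-3, Δ3=2, Δ4=-1/3
row 1: diag=12, rhs=26; c'=1/4, d'=13/6
row 2: denom=8−3·1/4=29/4; d'=(-30−3·13/6)/(29/4)=-146/29
row 3: denom=6−1·4/29=170/29; d'=(30−1·-146/29)/(170/29)=508/85
row 4: denom=10−2·29/85=792/85; d'=(-14−2·508/85)/(792/85)=-1103/396
back: M4=-1103/396
back: M3=508/85−29/85·-1103/396=2743/396
back: M2=-146/29−4/29·2743/396=-593/99
back: M1=13/6−1/4·-593/99=1451/396
M: M0=0, M1=1451/396, M2=-593/99, M3=2743/396, M4=-1103/396, M5=0
seg 0: a=2, c=M0/2=0, d=(M1−M0)/(6·3)=1451/7128, b=Δ0−h0·(2M0+M1)/6=-3299/792
seg 1: a=-5, c=M1/2=1451/792, d=(M2−M1)/(6·3)=-3823/7128, b=Δ1−h1·(2M1+M2)/6=527/396
seg 2: a=1, c=M2/2=-593/198, d=(M3−M2)/(6·1)=155/72, b=Δ2−h2·(2M2+M3)/6=-1709/792
seg 3: a=-2, c=M3/2=2743/792, d=(M4−M3)/(6·2)=-641/792, b=Δ3−h3·(2M3+M4)/6=-223/132
seg 4: a=2, c=M4/2=-1103/792, d=(M5−M4)/(6·3)=1103/7128, b=Δ4−h4·(2M4+M5)/6=971/396
t_q=15/2 → seg 3, τ=1/2; S=-2+-223/132·τ+2743/792·τ²+-641/792·τ³=-4393/2112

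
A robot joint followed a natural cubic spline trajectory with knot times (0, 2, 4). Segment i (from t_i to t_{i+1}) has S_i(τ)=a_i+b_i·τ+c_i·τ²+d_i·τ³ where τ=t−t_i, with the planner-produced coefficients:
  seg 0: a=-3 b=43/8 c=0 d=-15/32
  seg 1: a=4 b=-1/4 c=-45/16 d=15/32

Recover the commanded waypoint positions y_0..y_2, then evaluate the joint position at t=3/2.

y_0 = S_0(0) = a_0 = -3
y_1 = S_1(0) = a_1 = 4
y_2 = S_1(2) = -4
t_q=3/2 is in segment 0 (τ=3/2); S_0(τ)=891/256

y_0=-3 y_1=4 y_2=-4
S(3/2) = 891/256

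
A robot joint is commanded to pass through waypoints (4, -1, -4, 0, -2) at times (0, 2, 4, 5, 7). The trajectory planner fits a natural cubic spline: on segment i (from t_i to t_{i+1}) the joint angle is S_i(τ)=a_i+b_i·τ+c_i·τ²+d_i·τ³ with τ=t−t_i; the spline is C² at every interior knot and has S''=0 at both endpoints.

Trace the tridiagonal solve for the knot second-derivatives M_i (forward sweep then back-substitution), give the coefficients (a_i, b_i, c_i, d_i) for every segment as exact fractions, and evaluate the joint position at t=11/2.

  seg 0: a=4 b=-279/128 c=0 d=-41/512
  seg 1: a=-1 b=-201/64 c=-123/256 d=333/512
  seg 2: a=-4 b=351/128 c=219/64 d=-277/128
  seg 3: a=0 b=99/32 c=-393/128 d=131/256
S(11/2) = 1727/2048

Δ: Δ0=-5/2, Δ1=-3/2, Δ2=4, Δ3=-1
row 1: diag=8, rhs=6; c'=1/4, d'=3/4
row 2: denom=6−2·1/4=11/2; d'=(33−2·3/4)/(11/2)=63/11
row 3: denom=6−1·2/11=64/11; d'=(-30−1·63/11)/(64/11)=-393/64
back: M3=-393/64
back: M2=63/11−2/11·-393/64=219/32
back: M1=3/4−1/4·219/32=-123/128
M: M0=0, M1=-123/128, M2=219/32, M3=-393/64, M4=0
seg 0: a=4, c=M0/2=0, d=(M1−M0)/(6·2)=-41/512, b=Δ0−h0·(2M0+M1)/6=-279/128
seg 1: a=-1, c=M1/2=-123/256, d=(M2−M1)/(6·2)=333/512, b=Δ1−h1·(2M1+M2)/6=-201/64
seg 2: a=-4, c=M2/2=219/64, d=(M3−M2)/(6·1)=-277/128, b=Δ2−h2·(2M2+M3)/6=351/128
seg 3: a=0, c=M3/2=-393/128, d=(M4−M3)/(6·2)=131/256, b=Δ3−h3·(2M3+M4)/6=99/32
t_q=11/2 → seg 3, τ=1/2; S=0+99/32·τ+-393/128·τ²+131/256·τ³=1727/2048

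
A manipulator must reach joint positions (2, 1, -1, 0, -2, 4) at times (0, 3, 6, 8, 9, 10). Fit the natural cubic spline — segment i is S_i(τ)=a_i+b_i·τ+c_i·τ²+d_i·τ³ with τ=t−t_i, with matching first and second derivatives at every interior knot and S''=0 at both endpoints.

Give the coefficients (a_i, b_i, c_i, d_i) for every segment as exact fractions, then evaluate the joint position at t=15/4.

  seg 0: a=2 b=-5/1574 c=0 d=-1559/42498
  seg 1: a=1 b=-782/787 c=-1559/4722 d=6221/42498
  seg 2: a=-1 b=1539/1574 c=777/787 d=-965/1574
  seg 3: a=0 b=-3825/1574 c=-2118/787 d=4913/1574
  seg 4: a=-2 b=1221/787 c=10503/1574 d=-3501/1574
S(15/4) = 13177/100736

Δ: Δ0=-1/3, Δ1=-2/3, Δ2=1/2, Δ3=-2, Δ4=6
row 1: diag=12, rhs=-2; c'=1/4, d'=-1/6
row 2: denom=10−3·1/4=37/4; d'=(7−3·-1/6)/(37/4)=30/37
row 3: denom=6−2·8/37=206/37; d'=(-15−2·30/37)/(206/37)=-615/206
row 4: denom=4−1·37/206=787/206; d'=(48−1·-615/206)/(787/206)=10503/787
back: M4=10503/787
back: M3=-615/206−37/206·10503/787=-4236/787
back: M2=30/37−8/37·-4236/787=1554/787
back: M1=-1/6−1/4·1554/787=-1559/2361
M: M0=0, M1=-1559/2361, M2=1554/787, M3=-4236/787, M4=10503/787, M5=0
seg 0: a=2, c=M0/2=0, d=(M1−M0)/(6·3)=-1559/42498, b=Δ0−h0·(2M0+M1)/6=-5/1574
seg 1: a=1, c=M1/2=-1559/4722, d=(M2−M1)/(6·3)=6221/42498, b=Δ1−h1·(2M1+M2)/6=-782/787
seg 2: a=-1, c=M2/2=777/787, d=(M3−M2)/(6·2)=-965/1574, b=Δ2−h2·(2M2+M3)/6=1539/1574
seg 3: a=0, c=M3/2=-2118/787, d=(M4−M3)/(6·1)=4913/1574, b=Δ3−h3·(2M3+M4)/6=-3825/1574
seg 4: a=-2, c=M4/2=10503/1574, d=(M5−M4)/(6·1)=-3501/1574, b=Δ4−h4·(2M4+M5)/6=1221/787
t_q=15/4 → seg 1, τ=3/4; S=1+-782/787·τ+-1559/4722·τ²+6221/42498·τ³=13177/100736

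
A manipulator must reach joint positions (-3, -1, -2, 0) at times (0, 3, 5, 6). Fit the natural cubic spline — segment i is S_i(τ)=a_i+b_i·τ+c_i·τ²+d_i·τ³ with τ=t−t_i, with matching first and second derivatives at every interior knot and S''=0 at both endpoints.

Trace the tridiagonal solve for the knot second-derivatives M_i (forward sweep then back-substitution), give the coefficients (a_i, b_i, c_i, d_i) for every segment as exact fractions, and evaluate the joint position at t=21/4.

  seg 0: a=-3 b=55/42 c=0 d=-1/14
  seg 1: a=-1 b=-13/21 c=-9/14 d=59/168
  seg 2: a=-2 b=43/42 c=41/28 d=-41/84
S(21/4) = -425/256

Δ: Δ0=2/3, Δ1=-1/2, Δ2=2
row 1: diag=10, rhs=-7; c'=1/5, d'=-7/10
row 2: denom=6−2·1/5=28/5; d'=(15−2·-7/10)/(28/5)=41/14
back: M2=41/14
back: M1=-7/10−1/5·41/14=-9/7
M: M0=0, M1=-9/7, M2=41/14, M3=0
seg 0: a=-3, c=M0/2=0, d=(M1−M0)/(6·3)=-1/14, b=Δ0−h0·(2M0+M1)/6=55/42
seg 1: a=-1, c=M1/2=-9/14, d=(M2−M1)/(6·2)=59/168, b=Δ1−h1·(2M1+M2)/6=-13/21
seg 2: a=-2, c=M2/2=41/28, d=(M3−M2)/(6·1)=-41/84, b=Δ2−h2·(2M2+M3)/6=43/42
t_q=21/4 → seg 2, τ=1/4; S=-2+43/42·τ+41/28·τ²+-41/84·τ³=-425/256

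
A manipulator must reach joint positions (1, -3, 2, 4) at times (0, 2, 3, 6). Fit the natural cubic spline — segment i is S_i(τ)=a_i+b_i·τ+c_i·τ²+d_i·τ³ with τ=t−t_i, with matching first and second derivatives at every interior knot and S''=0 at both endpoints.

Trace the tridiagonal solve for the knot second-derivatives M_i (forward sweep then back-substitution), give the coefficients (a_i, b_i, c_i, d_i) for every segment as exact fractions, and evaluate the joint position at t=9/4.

Δ: Δ0=-2, Δ1=5, Δ2=2/3
row 1: diag=6, rhs=42; c'=1/6, d'=7
row 2: denom=8−1·1/6=47/6; d'=(-26−1·7)/(47/6)=-198/47
back: M2=-198/47
back: M1=7−1/6·-198/47=362/47
M: M0=0, M1=362/47, M2=-198/47, M3=0
seg 0: a=1, c=M0/2=0, d=(M1−M0)/(6·2)=181/282, b=Δ0−h0·(2M0+M1)/6=-644/141
seg 1: a=-3, c=M1/2=181/47, d=(M2−M1)/(6·1)=-280/141, b=Δ1−h1·(2M1+M2)/6=442/141
seg 2: a=2, c=M2/2=-99/47, d=(M3−M2)/(6·3)=11/47, b=Δ2−h2·(2M2+M3)/6=688/141
t_q=9/4 → seg 1, τ=1/4; S=-3+442/141·τ+181/47·τ²+-280/141·τ³=-1509/752

  seg 0: a=1 b=-644/141 c=0 d=181/282
  seg 1: a=-3 b=442/141 c=181/47 d=-280/141
  seg 2: a=2 b=688/141 c=-99/47 d=11/47
S(9/4) = -1509/752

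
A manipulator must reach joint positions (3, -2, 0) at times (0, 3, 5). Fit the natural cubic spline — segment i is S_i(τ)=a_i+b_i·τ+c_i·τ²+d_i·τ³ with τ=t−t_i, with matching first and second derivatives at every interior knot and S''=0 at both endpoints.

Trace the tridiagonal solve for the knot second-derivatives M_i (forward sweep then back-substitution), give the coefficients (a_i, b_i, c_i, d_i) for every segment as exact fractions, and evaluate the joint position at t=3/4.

  seg 0: a=3 b=-37/15 c=0 d=4/45
  seg 1: a=-2 b=-1/15 c=4/5 d=-2/15
S(3/4) = 19/16

Δ: Δ0=-5/3, Δ1=1
row 1: diag=10, rhs=16; c'=1/5, d'=8/5
back: M1=8/5
M: M0=0, M1=8/5, M2=0
seg 0: a=3, c=M0/2=0, d=(M1−M0)/(6·3)=4/45, b=Δ0−h0·(2M0+M1)/6=-37/15
seg 1: a=-2, c=M1/2=4/5, d=(M2−M1)/(6·2)=-2/15, b=Δ1−h1·(2M1+M2)/6=-1/15
t_q=3/4 → seg 0, τ=3/4; S=3+-37/15·τ+0·τ²+4/45·τ³=19/16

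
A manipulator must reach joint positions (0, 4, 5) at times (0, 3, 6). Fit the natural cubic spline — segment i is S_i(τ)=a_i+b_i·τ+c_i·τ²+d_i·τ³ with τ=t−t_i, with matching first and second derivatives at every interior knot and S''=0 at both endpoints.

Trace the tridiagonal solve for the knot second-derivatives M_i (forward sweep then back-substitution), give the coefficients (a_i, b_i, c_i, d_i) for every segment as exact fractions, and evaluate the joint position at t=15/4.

  seg 0: a=0 b=19/12 c=0 d=-1/36
  seg 1: a=4 b=5/6 c=-1/4 d=1/36
S(15/4) = 1151/256

Δ: Δ0=4/3, Δ1=1/3
row 1: diag=12, rhs=-6; c'=1/4, d'=-1/2
back: M1=-1/2
M: M0=0, M1=-1/2, M2=0
seg 0: a=0, c=M0/2=0, d=(M1−M0)/(6·3)=-1/36, b=Δ0−h0·(2M0+M1)/6=19/12
seg 1: a=4, c=M1/2=-1/4, d=(M2−M1)/(6·3)=1/36, b=Δ1−h1·(2M1+M2)/6=5/6
t_q=15/4 → seg 1, τ=3/4; S=4+5/6·τ+-1/4·τ²+1/36·τ³=1151/256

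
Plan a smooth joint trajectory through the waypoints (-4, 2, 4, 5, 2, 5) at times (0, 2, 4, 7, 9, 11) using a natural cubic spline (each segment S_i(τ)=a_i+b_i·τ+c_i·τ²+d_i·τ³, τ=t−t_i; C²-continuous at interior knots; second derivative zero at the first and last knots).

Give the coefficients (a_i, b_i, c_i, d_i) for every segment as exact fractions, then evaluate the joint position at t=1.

  seg 0: a=-4 b=6899/1950 c=0 d=-1049/7800
  seg 1: a=2 b=1876/975 c=-1049/1300 d=269/1560
  seg 2: a=4 b=1493/1950 c=74/325 d=-29/234
  seg 3: a=5 b=-1184/975 c=-577/650 d=581/1560
  seg 4: a=2 b=-577/1950 c=1751/1300 d=-1751/7800
S(1) = -1551/2600

Δ: Δ0=3, Δ1=1, Δ2=1/3, Δ3=-3/2, Δ4=3/2
row 1: diag=8, rhs=-12; c'=1/4, d'=-3/2
row 2: denom=10−2·1/4=19/2; d'=(-4−2·-3/2)/(19/2)=-2/19
row 3: denom=10−3·6/19=172/19; d'=(-11−3·-2/19)/(172/19)=-203/172
row 4: denom=8−2·19/86=325/43; d'=(18−2·-203/172)/(325/43)=1751/650
back: M4=1751/650
back: M3=-203/172−19/86·1751/650=-577/325
back: M2=-2/19−6/19·-577/325=148/325
back: M1=-3/2−1/4·148/325=-1049/650
M: M0=0, M1=-1049/650, M2=148/325, M3=-577/325, M4=1751/650, M5=0
seg 0: a=-4, c=M0/2=0, d=(M1−M0)/(6·2)=-1049/7800, b=Δ0−h0·(2M0+M1)/6=6899/1950
seg 1: a=2, c=M1/2=-1049/1300, d=(M2−M1)/(6·2)=269/1560, b=Δ1−h1·(2M1+M2)/6=1876/975
seg 2: a=4, c=M2/2=74/325, d=(M3−M2)/(6·3)=-29/234, b=Δ2−h2·(2M2+M3)/6=1493/1950
seg 3: a=5, c=M3/2=-577/650, d=(M4−M3)/(6·2)=581/1560, b=Δ3−h3·(2M3+M4)/6=-1184/975
seg 4: a=2, c=M4/2=1751/1300, d=(M5−M4)/(6·2)=-1751/7800, b=Δ4−h4·(2M4+M5)/6=-577/1950
t_q=1 → seg 0, τ=1; S=-4+6899/1950·τ+0·τ²+-1049/7800·τ³=-1551/2600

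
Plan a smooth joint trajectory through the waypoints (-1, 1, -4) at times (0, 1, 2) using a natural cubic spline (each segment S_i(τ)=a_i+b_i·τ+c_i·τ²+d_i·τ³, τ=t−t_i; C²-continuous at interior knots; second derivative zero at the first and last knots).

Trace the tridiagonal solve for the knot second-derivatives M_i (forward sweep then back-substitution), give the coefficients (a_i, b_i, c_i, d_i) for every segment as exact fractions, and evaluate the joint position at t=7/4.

  seg 0: a=-1 b=15/4 c=0 d=-7/4
  seg 1: a=1 b=-3/2 c=-21/4 d=7/4
S(7/4) = -599/256

Δ: Δ0=2, Δ1=-5
row 1: diag=4, rhs=-42; c'=1/4, d'=-21/2
back: M1=-21/2
M: M0=0, M1=-21/2, M2=0
seg 0: a=-1, c=M0/2=0, d=(M1−M0)/(6·1)=-7/4, b=Δ0−h0·(2M0+M1)/6=15/4
seg 1: a=1, c=M1/2=-21/4, d=(M2−M1)/(6·1)=7/4, b=Δ1−h1·(2M1+M2)/6=-3/2
t_q=7/4 → seg 1, τ=3/4; S=1+-3/2·τ+-21/4·τ²+7/4·τ³=-599/256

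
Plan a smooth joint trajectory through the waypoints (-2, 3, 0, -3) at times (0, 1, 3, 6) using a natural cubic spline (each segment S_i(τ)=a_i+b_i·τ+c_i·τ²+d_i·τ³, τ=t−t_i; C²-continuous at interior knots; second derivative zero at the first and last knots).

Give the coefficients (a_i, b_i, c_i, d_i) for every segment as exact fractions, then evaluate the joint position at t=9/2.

  seg 0: a=-2 b=173/28 c=0 d=-33/28
  seg 1: a=3 b=37/14 c=-99/28 d=41/56
  seg 2: a=0 b=-19/7 c=6/7 d=-2/21
S(9/2) = -69/28

Δ: Δ0=5, Δ1=-3/2, Δ2=-1
row 1: diag=6, rhs=-39; c'=1/3, d'=-13/2
row 2: denom=10−2·1/3=28/3; d'=(3−2·-13/2)/(28/3)=12/7
back: M2=12/7
back: M1=-13/2−1/3·12/7=-99/14
M: M0=0, M1=-99/14, M2=12/7, M3=0
seg 0: a=-2, c=M0/2=0, d=(M1−M0)/(6·1)=-33/28, b=Δ0−h0·(2M0+M1)/6=173/28
seg 1: a=3, c=M1/2=-99/28, d=(M2−M1)/(6·2)=41/56, b=Δ1−h1·(2M1+M2)/6=37/14
seg 2: a=0, c=M2/2=6/7, d=(M3−M2)/(6·3)=-2/21, b=Δ2−h2·(2M2+M3)/6=-19/7
t_q=9/2 → seg 2, τ=3/2; S=0+-19/7·τ+6/7·τ²+-2/21·τ³=-69/28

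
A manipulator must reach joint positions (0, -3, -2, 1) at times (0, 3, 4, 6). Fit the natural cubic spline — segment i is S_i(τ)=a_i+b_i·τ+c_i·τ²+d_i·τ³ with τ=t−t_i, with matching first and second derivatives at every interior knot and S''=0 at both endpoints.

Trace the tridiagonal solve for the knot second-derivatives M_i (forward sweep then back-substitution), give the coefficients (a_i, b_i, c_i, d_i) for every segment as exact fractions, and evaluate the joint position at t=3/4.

Δ: Δ0=-1, Δ1=1, Δ2=3/2
row 1: diag=8, rhs=12; c'=1/8, d'=3/2
row 2: denom=6−1·1/8=47/8; d'=(3−1·3/2)/(47/8)=12/47
back: M2=12/47
back: M1=3/2−1/8·12/47=69/47
M: M0=0, M1=69/47, M2=12/47, M3=0
seg 0: a=0, c=M0/2=0, d=(M1−M0)/(6·3)=23/282, b=Δ0−h0·(2M0+M1)/6=-163/94
seg 1: a=-3, c=M1/2=69/94, d=(M2−M1)/(6·1)=-19/94, b=Δ1−h1·(2M1+M2)/6=22/47
seg 2: a=-2, c=M2/2=6/47, d=(M3−M2)/(6·2)=-1/47, b=Δ2−h2·(2M2+M3)/6=125/94
t_q=3/4 → seg 0, τ=3/4; S=0+-163/94·τ+0·τ²+23/282·τ³=-7617/6016

  seg 0: a=0 b=-163/94 c=0 d=23/282
  seg 1: a=-3 b=22/47 c=69/94 d=-19/94
  seg 2: a=-2 b=125/94 c=6/47 d=-1/47
S(3/4) = -7617/6016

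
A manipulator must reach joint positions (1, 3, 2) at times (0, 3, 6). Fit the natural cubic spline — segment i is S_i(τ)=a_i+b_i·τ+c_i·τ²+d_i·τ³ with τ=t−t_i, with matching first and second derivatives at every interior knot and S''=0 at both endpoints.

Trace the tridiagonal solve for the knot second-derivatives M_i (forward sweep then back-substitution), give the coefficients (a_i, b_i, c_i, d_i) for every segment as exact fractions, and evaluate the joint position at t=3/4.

Δ: Δ0=2/3, Δ1=-1/3
row 1: diag=12, rhs=-6; c'=1/4, d'=-1/2
back: M1=-1/2
M: M0=0, M1=-1/2, M2=0
seg 0: a=1, c=M0/2=0, d=(M1−M0)/(6·3)=-1/36, b=Δ0−h0·(2M0+M1)/6=11/12
seg 1: a=3, c=M1/2=-1/4, d=(M2−M1)/(6·3)=1/36, b=Δ1−h1·(2M1+M2)/6=1/6
t_q=3/4 → seg 0, τ=3/4; S=1+11/12·τ+0·τ²+-1/36·τ³=429/256

  seg 0: a=1 b=11/12 c=0 d=-1/36
  seg 1: a=3 b=1/6 c=-1/4 d=1/36
S(3/4) = 429/256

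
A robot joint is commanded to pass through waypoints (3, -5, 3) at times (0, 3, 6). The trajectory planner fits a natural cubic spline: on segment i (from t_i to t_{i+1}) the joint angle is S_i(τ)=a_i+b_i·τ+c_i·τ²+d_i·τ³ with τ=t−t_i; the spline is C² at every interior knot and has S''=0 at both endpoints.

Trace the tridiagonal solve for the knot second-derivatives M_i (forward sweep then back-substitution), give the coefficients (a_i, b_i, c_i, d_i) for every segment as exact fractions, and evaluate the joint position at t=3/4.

Δ: Δ0=-8/3, Δ1=8/3
row 1: diag=12, rhs=32; c'=1/4, d'=8/3
back: M1=8/3
M: M0=0, M1=8/3, M2=0
seg 0: a=3, c=M0/2=0, d=(M1−M0)/(6·3)=4/27, b=Δ0−h0·(2M0+M1)/6=-4
seg 1: a=-5, c=M1/2=4/3, d=(M2−M1)/(6·3)=-4/27, b=Δ1−h1·(2M1+M2)/6=0
t_q=3/4 → seg 0, τ=3/4; S=3+-4·τ+0·τ²+4/27·τ³=1/16

  seg 0: a=3 b=-4 c=0 d=4/27
  seg 1: a=-5 b=0 c=4/3 d=-4/27
S(3/4) = 1/16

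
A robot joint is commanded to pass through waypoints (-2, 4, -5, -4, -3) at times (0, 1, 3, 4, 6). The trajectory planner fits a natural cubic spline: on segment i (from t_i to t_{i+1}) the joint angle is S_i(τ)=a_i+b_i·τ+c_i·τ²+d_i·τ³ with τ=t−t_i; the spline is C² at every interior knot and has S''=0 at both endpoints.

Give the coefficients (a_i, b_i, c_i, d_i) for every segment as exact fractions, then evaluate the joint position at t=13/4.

Δ: Δ0=6, Δ1=-9/2, Δ2=1, Δ3=1/2
row 1: diag=6, rhs=-63; c'=1/3, d'=-21/2
row 2: denom=6−2·1/3=16/3; d'=(33−2·-21/2)/(16/3)=81/8
row 3: denom=6−1·3/16=93/16; d'=(-3−1·81/8)/(93/16)=-70/31
back: M3=-70/31
back: M2=81/8−3/16·-70/31=327/31
back: M1=-21/2−1/3·327/31=-869/62
M: M0=0, M1=-869/62, M2=327/31, M3=-70/31, M4=0
seg 0: a=-2, c=M0/2=0, d=(M1−M0)/(6·1)=-869/372, b=Δ0−h0·(2M0+M1)/6=3101/372
seg 1: a=4, c=M1/2=-869/124, d=(M2−M1)/(6·2)=1523/744, b=Δ1−h1·(2M1+M2)/6=247/186
seg 2: a=-5, c=M2/2=327/62, d=(M3−M2)/(6·1)=-397/186, b=Δ2−h2·(2M2+M3)/6=-199/93
seg 3: a=-4, c=M3/2=-35/31, d=(M4−M3)/(6·2)=35/186, b=Δ3−h3·(2M3+M4)/6=373/186
t_q=13/4 → seg 2, τ=1/4; S=-5+-199/93·τ+327/62·τ²+-397/186·τ³=-20787/3968

  seg 0: a=-2 b=3101/372 c=0 d=-869/372
  seg 1: a=4 b=247/186 c=-869/124 d=1523/744
  seg 2: a=-5 b=-199/93 c=327/62 d=-397/186
  seg 3: a=-4 b=373/186 c=-35/31 d=35/186
S(13/4) = -20787/3968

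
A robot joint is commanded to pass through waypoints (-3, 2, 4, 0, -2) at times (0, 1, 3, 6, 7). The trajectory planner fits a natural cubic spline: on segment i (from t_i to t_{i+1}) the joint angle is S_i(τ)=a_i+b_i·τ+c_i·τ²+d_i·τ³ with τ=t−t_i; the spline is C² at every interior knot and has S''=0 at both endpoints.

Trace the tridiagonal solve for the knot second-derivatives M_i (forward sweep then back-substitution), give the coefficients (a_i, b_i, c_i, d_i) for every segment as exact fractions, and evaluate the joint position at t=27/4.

Δ: Δ0=5, Δ1=1, Δ2=-4/3, Δ3=-2
row 1: diag=6, rhs=-24; c'=1/3, d'=-4
row 2: denom=10−2·1/3=28/3; d'=(-14−2·-4)/(28/3)=-9/14
row 3: denom=8−3·9/28=197/28; d'=(-4−3·-9/14)/(197/28)=-58/197
back: M3=-58/197
back: M2=-9/14−9/28·-58/197=-108/197
back: M1=-4−1/3·-108/197=-752/197
M: M0=0, M1=-752/197, M2=-108/197, M3=-58/197, M4=0
seg 0: a=-3, c=M0/2=0, d=(M1−M0)/(6·1)=-376/591, b=Δ0−h0·(2M0+M1)/6=3331/591
seg 1: a=2, c=M1/2=-376/197, d=(M2−M1)/(6·2)=161/591, b=Δ1−h1·(2M1+M2)/6=2203/591
seg 2: a=4, c=M2/2=-54/197, d=(M3−M2)/(6·3)=25/1773, b=Δ2−h2·(2M2+M3)/6=-377/591
seg 3: a=0, c=M3/2=-29/197, d=(M4−M3)/(6·1)=29/591, b=Δ3−h3·(2M3+M4)/6=-1124/591
t_q=27/4 → seg 3, τ=3/4; S=0+-1124/591·τ+-29/197·τ²+29/591·τ³=-18767/12608

  seg 0: a=-3 b=3331/591 c=0 d=-376/591
  seg 1: a=2 b=2203/591 c=-376/197 d=161/591
  seg 2: a=4 b=-377/591 c=-54/197 d=25/1773
  seg 3: a=0 b=-1124/591 c=-29/197 d=29/591
S(27/4) = -18767/12608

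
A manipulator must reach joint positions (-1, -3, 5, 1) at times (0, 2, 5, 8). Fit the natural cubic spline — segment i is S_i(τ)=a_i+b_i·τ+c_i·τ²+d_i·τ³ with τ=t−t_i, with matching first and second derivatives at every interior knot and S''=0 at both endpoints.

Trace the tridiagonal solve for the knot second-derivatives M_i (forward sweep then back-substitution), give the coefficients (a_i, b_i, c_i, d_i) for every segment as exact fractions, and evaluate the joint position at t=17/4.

  seg 0: a=-1 b=-223/111 c=0 d=28/111
  seg 1: a=-3 b=113/111 c=56/37 d=-107/333
  seg 2: a=5 b=158/111 c=-51/37 d=17/111
S(17/4) = 7797/2368

Δ: Δ0=-1, Δ1=8/3, Δ2=-4/3
row 1: diag=10, rhs=22; c'=3/10, d'=11/5
row 2: denom=12−3·3/10=111/10; d'=(-24−3·11/5)/(111/10)=-102/37
back: M2=-102/37
back: M1=11/5−3/10·-102/37=112/37
M: M0=0, M1=112/37, M2=-102/37, M3=0
seg 0: a=-1, c=M0/2=0, d=(M1−M0)/(6·2)=28/111, b=Δ0−h0·(2M0+M1)/6=-223/111
seg 1: a=-3, c=M1/2=56/37, d=(M2−M1)/(6·3)=-107/333, b=Δ1−h1·(2M1+M2)/6=113/111
seg 2: a=5, c=M2/2=-51/37, d=(M3−M2)/(6·3)=17/111, b=Δ2−h2·(2M2+M3)/6=158/111
t_q=17/4 → seg 1, τ=9/4; S=-3+113/111·τ+56/37·τ²+-107/333·τ³=7797/2368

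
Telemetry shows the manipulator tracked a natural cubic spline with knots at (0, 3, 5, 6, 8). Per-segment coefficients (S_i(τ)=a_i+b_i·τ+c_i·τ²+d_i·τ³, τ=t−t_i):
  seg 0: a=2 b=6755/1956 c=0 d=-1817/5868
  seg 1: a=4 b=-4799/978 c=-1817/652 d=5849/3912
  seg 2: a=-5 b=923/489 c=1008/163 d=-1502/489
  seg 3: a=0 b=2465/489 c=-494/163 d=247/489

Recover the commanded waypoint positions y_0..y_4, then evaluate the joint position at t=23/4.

y_0 = S_0(0) = a_0 = 2
y_1 = S_1(0) = a_1 = 4
y_2 = S_2(0) = a_2 = -5
y_3 = S_3(0) = a_3 = 0
y_4 = S_3(2) = 2
t_q=23/4 is in segment 2 (τ=3/4); S_2(τ)=-7311/5216

y_0=2 y_1=4 y_2=-5 y_3=0 y_4=2
S(23/4) = -7311/5216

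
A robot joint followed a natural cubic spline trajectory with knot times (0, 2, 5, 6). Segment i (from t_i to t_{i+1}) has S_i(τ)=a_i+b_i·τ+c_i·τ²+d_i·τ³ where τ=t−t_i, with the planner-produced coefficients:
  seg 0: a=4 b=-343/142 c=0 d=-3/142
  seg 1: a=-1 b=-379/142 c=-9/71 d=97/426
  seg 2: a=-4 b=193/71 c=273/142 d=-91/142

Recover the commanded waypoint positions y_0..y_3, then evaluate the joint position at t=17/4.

y_0 = S_0(0) = a_0 = 4
y_1 = S_1(0) = a_1 = -1
y_2 = S_2(0) = a_2 = -4
y_3 = S_2(1) = 0
t_q=17/4 is in segment 1 (τ=9/4); S_1(τ)=-45925/9088

y_0=4 y_1=-1 y_2=-4 y_3=0
S(17/4) = -45925/9088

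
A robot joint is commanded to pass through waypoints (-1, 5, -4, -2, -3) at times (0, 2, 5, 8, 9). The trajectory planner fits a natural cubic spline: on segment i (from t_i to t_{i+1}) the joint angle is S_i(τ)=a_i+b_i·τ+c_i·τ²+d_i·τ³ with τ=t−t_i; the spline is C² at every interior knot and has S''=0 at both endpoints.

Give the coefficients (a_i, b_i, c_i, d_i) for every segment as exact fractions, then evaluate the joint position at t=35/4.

Δ: Δ0=3, Δ1=-3, Δ2=2/3, Δ3=-1
row 1: diag=10, rhs=-36; c'=3/10, d'=-18/5
row 2: denom=12−3·3/10=111/10; d'=(22−3·-18/5)/(111/10)=328/111
row 3: denom=8−3·10/37=266/37; d'=(-10−3·328/111)/(266/37)=-349/133
back: M3=-349/133
back: M2=328/111−10/37·-349/133=1462/399
back: M1=-18/5−3/10·1462/399=-625/133
M: M0=0, M1=-625/133, M2=1462/399, M3=-349/133, M4=0
seg 0: a=-1, c=M0/2=0, d=(M1−M0)/(6·2)=-625/1596, b=Δ0−h0·(2M0+M1)/6=1822/399
seg 1: a=5, c=M1/2=-625/266, d=(M2−M1)/(6·3)=3337/7182, b=Δ1−h1·(2M1+M2)/6=-53/399
seg 2: a=-4, c=M2/2=731/399, d=(M3−M2)/(6·3)=-2509/7182, b=Δ2−h2·(2M2+M3)/6=-1345/798
seg 3: a=-2, c=M3/2=-349/266, d=(M4−M3)/(6·1)=349/798, b=Δ3−h3·(2M3+M4)/6=-50/399
t_q=35/4 → seg 3, τ=3/4; S=-2+-50/399·τ+-349/266·τ²+349/798·τ³=-45071/17024

  seg 0: a=-1 b=1822/399 c=0 d=-625/1596
  seg 1: a=5 b=-53/399 c=-625/266 d=3337/7182
  seg 2: a=-4 b=-1345/798 c=731/399 d=-2509/7182
  seg 3: a=-2 b=-50/399 c=-349/266 d=349/798
S(35/4) = -45071/17024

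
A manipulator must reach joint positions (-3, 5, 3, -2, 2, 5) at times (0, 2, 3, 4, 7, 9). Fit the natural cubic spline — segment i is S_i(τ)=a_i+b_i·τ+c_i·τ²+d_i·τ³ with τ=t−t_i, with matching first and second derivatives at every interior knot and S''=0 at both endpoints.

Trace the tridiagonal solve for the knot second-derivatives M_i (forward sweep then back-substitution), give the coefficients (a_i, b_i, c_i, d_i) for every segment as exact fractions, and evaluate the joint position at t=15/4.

Δ: Δ0=4, Δ1=-2, Δ2=-5, Δ3=4/3, Δ4=3/2
row 1: diag=6, rhs=-36; c'=1/6, d'=-6
row 2: denom=4−1·1/6=23/6; d'=(-18−1·-6)/(23/6)=-72/23
row 3: denom=8−1·6/23=178/23; d'=(38−1·-72/23)/(178/23)=473/89
row 4: denom=10−3·69/178=1573/178; d'=(1−3·473/89)/(1573/178)=-2660/1573
back: M4=-2660/1573
back: M3=473/89−69/178·-2660/1573=9391/1573
back: M2=-72/23−6/23·9391/1573=-7374/1573
back: M1=-6−1/6·-7374/1573=-8209/1573
M: M0=0, M1=-8209/1573, M2=-7374/1573, M3=9391/1573, M4=-2660/1573, M5=0
seg 0: a=-3, c=M0/2=0, d=(M1−M0)/(6·2)=-8209/18876, b=Δ0−h0·(2M0+M1)/6=27085/4719
seg 1: a=5, c=M1/2=-8209/3146, d=(M2−M1)/(6·1)=835/9438, b=Δ1−h1·(2M1+M2)/6=2458/4719
seg 2: a=3, c=M2/2=-3687/1573, d=(M3−M2)/(6·1)=16765/9438, b=Δ2−h2·(2M2+M3)/6=-3803/858
seg 3: a=-2, c=M3/2=9391/3146, d=(M4−M3)/(6·3)=-103/242, b=Δ3−h3·(2M3+M4)/6=-17891/4719
seg 4: a=2, c=M4/2=-1330/1573, d=(M5−M4)/(6·2)=665/4719, b=Δ4−h4·(2M4+M5)/6=24797/9438
t_q=15/4 → seg 2, τ=3/4; S=3+-3803/858·τ+-3687/1573·τ²+16765/9438·τ³=-179875/201344

  seg 0: a=-3 b=27085/4719 c=0 d=-8209/18876
  seg 1: a=5 b=2458/4719 c=-8209/3146 d=835/9438
  seg 2: a=3 b=-3803/858 c=-3687/1573 d=16765/9438
  seg 3: a=-2 b=-17891/4719 c=9391/3146 d=-103/242
  seg 4: a=2 b=24797/9438 c=-1330/1573 d=665/4719
S(15/4) = -179875/201344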